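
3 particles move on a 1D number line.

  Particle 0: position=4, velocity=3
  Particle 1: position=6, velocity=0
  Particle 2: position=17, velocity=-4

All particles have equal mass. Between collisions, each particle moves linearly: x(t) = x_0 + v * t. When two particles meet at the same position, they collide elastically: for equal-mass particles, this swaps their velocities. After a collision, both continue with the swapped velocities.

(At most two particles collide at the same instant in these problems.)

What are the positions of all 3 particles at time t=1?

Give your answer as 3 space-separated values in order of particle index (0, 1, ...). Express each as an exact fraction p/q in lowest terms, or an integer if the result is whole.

Collision at t=2/3: particles 0 and 1 swap velocities; positions: p0=6 p1=6 p2=43/3; velocities now: v0=0 v1=3 v2=-4
Advance to t=1 (no further collisions before then); velocities: v0=0 v1=3 v2=-4; positions = 6 7 13

Answer: 6 7 13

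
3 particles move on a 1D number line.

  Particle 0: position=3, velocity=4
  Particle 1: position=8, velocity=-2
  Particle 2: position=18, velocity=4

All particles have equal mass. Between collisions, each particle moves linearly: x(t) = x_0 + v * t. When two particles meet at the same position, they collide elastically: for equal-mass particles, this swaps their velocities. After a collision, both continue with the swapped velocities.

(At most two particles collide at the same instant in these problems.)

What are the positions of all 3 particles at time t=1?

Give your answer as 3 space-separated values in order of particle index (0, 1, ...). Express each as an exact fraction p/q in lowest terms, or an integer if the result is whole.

Answer: 6 7 22

Derivation:
Collision at t=5/6: particles 0 and 1 swap velocities; positions: p0=19/3 p1=19/3 p2=64/3; velocities now: v0=-2 v1=4 v2=4
Advance to t=1 (no further collisions before then); velocities: v0=-2 v1=4 v2=4; positions = 6 7 22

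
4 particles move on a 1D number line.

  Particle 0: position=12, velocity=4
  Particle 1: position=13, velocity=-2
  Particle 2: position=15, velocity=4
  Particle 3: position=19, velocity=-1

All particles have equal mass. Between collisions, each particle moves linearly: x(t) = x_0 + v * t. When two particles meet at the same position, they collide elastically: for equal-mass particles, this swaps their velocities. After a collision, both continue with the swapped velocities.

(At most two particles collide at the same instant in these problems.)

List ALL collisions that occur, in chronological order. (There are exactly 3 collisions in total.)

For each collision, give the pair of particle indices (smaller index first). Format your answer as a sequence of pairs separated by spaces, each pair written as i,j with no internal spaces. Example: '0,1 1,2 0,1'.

Answer: 0,1 2,3 1,2

Derivation:
Collision at t=1/6: particles 0 and 1 swap velocities; positions: p0=38/3 p1=38/3 p2=47/3 p3=113/6; velocities now: v0=-2 v1=4 v2=4 v3=-1
Collision at t=4/5: particles 2 and 3 swap velocities; positions: p0=57/5 p1=76/5 p2=91/5 p3=91/5; velocities now: v0=-2 v1=4 v2=-1 v3=4
Collision at t=7/5: particles 1 and 2 swap velocities; positions: p0=51/5 p1=88/5 p2=88/5 p3=103/5; velocities now: v0=-2 v1=-1 v2=4 v3=4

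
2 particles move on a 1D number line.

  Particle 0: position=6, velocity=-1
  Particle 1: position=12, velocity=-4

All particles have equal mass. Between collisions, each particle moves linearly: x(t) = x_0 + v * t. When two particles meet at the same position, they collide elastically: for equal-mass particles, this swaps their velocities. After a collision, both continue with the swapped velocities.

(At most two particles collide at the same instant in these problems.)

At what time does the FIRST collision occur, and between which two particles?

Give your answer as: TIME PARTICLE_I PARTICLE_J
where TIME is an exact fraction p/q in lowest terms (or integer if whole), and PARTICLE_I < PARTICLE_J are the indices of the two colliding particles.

Answer: 2 0 1

Derivation:
Pair (0,1): pos 6,12 vel -1,-4 -> gap=6, closing at 3/unit, collide at t=2
Earliest collision: t=2 between 0 and 1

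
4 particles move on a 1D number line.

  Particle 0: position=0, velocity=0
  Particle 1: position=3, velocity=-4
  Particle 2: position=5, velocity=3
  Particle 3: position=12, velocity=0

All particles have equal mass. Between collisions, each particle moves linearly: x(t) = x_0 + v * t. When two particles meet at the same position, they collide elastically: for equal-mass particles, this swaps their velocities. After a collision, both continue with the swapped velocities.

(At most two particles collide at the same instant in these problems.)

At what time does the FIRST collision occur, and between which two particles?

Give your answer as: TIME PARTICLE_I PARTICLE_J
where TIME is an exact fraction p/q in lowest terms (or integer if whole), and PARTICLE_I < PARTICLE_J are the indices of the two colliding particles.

Answer: 3/4 0 1

Derivation:
Pair (0,1): pos 0,3 vel 0,-4 -> gap=3, closing at 4/unit, collide at t=3/4
Pair (1,2): pos 3,5 vel -4,3 -> not approaching (rel speed -7 <= 0)
Pair (2,3): pos 5,12 vel 3,0 -> gap=7, closing at 3/unit, collide at t=7/3
Earliest collision: t=3/4 between 0 and 1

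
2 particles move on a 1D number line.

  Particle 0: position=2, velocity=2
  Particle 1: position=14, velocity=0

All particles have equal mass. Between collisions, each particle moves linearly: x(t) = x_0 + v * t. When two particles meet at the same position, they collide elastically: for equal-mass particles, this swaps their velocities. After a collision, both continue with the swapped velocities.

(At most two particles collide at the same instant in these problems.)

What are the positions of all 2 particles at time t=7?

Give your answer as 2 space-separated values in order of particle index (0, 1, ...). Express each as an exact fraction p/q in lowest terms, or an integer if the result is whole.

Answer: 14 16

Derivation:
Collision at t=6: particles 0 and 1 swap velocities; positions: p0=14 p1=14; velocities now: v0=0 v1=2
Advance to t=7 (no further collisions before then); velocities: v0=0 v1=2; positions = 14 16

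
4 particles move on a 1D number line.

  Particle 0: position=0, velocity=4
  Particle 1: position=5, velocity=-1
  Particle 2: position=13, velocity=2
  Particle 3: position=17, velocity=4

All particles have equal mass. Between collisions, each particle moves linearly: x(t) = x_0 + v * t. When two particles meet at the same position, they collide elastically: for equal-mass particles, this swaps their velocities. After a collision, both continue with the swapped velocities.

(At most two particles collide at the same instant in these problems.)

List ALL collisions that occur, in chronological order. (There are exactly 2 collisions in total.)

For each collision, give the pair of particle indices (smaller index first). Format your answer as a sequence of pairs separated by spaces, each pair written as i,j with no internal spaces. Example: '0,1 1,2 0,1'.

Collision at t=1: particles 0 and 1 swap velocities; positions: p0=4 p1=4 p2=15 p3=21; velocities now: v0=-1 v1=4 v2=2 v3=4
Collision at t=13/2: particles 1 and 2 swap velocities; positions: p0=-3/2 p1=26 p2=26 p3=43; velocities now: v0=-1 v1=2 v2=4 v3=4

Answer: 0,1 1,2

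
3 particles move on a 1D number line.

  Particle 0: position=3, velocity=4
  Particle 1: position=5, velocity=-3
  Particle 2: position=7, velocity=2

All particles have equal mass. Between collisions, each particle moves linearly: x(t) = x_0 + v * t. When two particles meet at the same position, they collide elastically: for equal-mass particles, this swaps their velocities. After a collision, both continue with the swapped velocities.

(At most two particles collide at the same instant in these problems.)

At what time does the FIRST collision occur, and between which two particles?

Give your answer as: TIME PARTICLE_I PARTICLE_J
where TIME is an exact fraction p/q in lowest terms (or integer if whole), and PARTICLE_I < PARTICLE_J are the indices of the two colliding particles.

Answer: 2/7 0 1

Derivation:
Pair (0,1): pos 3,5 vel 4,-3 -> gap=2, closing at 7/unit, collide at t=2/7
Pair (1,2): pos 5,7 vel -3,2 -> not approaching (rel speed -5 <= 0)
Earliest collision: t=2/7 between 0 and 1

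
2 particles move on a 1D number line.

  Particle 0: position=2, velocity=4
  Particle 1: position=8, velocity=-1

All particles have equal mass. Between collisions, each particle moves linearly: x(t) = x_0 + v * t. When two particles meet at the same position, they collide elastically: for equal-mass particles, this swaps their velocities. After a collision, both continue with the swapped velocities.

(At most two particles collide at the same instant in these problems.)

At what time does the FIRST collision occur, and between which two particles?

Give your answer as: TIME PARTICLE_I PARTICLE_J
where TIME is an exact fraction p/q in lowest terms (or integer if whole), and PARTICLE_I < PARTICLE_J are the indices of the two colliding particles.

Pair (0,1): pos 2,8 vel 4,-1 -> gap=6, closing at 5/unit, collide at t=6/5
Earliest collision: t=6/5 between 0 and 1

Answer: 6/5 0 1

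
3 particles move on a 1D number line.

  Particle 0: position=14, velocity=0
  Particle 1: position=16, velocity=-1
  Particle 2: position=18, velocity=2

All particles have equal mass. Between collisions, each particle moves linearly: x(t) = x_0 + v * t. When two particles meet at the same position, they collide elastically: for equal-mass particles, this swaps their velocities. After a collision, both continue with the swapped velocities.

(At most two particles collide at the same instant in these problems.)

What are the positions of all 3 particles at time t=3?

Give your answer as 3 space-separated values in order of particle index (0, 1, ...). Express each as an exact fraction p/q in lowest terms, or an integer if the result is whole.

Answer: 13 14 24

Derivation:
Collision at t=2: particles 0 and 1 swap velocities; positions: p0=14 p1=14 p2=22; velocities now: v0=-1 v1=0 v2=2
Advance to t=3 (no further collisions before then); velocities: v0=-1 v1=0 v2=2; positions = 13 14 24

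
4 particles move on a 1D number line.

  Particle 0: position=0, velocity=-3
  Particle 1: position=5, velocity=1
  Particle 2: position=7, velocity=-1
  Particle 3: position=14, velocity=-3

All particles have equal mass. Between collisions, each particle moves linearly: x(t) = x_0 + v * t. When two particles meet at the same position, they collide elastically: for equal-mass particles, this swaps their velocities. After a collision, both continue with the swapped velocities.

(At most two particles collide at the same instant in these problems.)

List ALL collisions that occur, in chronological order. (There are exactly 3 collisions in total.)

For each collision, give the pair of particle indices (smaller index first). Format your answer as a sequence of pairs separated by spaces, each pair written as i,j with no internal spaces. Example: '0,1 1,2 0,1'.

Collision at t=1: particles 1 and 2 swap velocities; positions: p0=-3 p1=6 p2=6 p3=11; velocities now: v0=-3 v1=-1 v2=1 v3=-3
Collision at t=9/4: particles 2 and 3 swap velocities; positions: p0=-27/4 p1=19/4 p2=29/4 p3=29/4; velocities now: v0=-3 v1=-1 v2=-3 v3=1
Collision at t=7/2: particles 1 and 2 swap velocities; positions: p0=-21/2 p1=7/2 p2=7/2 p3=17/2; velocities now: v0=-3 v1=-3 v2=-1 v3=1

Answer: 1,2 2,3 1,2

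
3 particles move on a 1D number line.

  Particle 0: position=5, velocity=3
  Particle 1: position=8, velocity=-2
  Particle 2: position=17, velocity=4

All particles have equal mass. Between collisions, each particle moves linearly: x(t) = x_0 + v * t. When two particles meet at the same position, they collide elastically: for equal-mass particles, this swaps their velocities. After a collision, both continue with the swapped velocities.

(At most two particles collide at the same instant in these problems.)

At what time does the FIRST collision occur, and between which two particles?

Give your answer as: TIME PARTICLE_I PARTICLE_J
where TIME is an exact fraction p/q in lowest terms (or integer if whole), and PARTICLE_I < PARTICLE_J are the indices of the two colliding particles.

Answer: 3/5 0 1

Derivation:
Pair (0,1): pos 5,8 vel 3,-2 -> gap=3, closing at 5/unit, collide at t=3/5
Pair (1,2): pos 8,17 vel -2,4 -> not approaching (rel speed -6 <= 0)
Earliest collision: t=3/5 between 0 and 1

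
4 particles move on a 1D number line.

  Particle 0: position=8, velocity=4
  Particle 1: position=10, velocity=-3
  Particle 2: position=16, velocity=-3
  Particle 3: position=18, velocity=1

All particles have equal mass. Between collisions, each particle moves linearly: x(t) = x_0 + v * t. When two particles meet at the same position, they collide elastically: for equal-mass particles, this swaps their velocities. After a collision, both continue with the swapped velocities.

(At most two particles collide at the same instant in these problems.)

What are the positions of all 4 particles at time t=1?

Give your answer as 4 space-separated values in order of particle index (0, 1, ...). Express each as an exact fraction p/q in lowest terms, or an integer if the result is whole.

Collision at t=2/7: particles 0 and 1 swap velocities; positions: p0=64/7 p1=64/7 p2=106/7 p3=128/7; velocities now: v0=-3 v1=4 v2=-3 v3=1
Advance to t=1 (no further collisions before then); velocities: v0=-3 v1=4 v2=-3 v3=1; positions = 7 12 13 19

Answer: 7 12 13 19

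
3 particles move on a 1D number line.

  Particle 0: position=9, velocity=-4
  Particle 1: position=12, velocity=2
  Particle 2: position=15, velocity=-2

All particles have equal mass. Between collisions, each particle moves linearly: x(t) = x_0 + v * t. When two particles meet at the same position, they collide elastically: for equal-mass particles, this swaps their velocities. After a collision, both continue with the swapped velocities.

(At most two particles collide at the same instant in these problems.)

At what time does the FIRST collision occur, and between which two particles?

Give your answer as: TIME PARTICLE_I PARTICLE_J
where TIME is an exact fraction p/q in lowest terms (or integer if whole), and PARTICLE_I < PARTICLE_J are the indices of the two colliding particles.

Answer: 3/4 1 2

Derivation:
Pair (0,1): pos 9,12 vel -4,2 -> not approaching (rel speed -6 <= 0)
Pair (1,2): pos 12,15 vel 2,-2 -> gap=3, closing at 4/unit, collide at t=3/4
Earliest collision: t=3/4 between 1 and 2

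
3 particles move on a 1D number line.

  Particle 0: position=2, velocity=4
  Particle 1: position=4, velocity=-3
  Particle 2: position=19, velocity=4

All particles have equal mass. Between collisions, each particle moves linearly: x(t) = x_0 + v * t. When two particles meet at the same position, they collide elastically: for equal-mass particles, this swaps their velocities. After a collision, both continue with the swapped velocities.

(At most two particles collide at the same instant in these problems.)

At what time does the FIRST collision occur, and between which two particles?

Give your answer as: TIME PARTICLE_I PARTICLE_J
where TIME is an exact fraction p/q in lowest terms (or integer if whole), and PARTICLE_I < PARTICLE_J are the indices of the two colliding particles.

Pair (0,1): pos 2,4 vel 4,-3 -> gap=2, closing at 7/unit, collide at t=2/7
Pair (1,2): pos 4,19 vel -3,4 -> not approaching (rel speed -7 <= 0)
Earliest collision: t=2/7 between 0 and 1

Answer: 2/7 0 1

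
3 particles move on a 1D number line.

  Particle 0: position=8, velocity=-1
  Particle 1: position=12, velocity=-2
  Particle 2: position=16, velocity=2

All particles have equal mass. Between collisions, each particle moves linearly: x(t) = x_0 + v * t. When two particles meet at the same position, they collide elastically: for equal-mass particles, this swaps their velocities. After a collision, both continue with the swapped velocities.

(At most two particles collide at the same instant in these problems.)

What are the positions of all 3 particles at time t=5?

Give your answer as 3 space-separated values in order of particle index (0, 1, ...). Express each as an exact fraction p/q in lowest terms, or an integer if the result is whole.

Answer: 2 3 26

Derivation:
Collision at t=4: particles 0 and 1 swap velocities; positions: p0=4 p1=4 p2=24; velocities now: v0=-2 v1=-1 v2=2
Advance to t=5 (no further collisions before then); velocities: v0=-2 v1=-1 v2=2; positions = 2 3 26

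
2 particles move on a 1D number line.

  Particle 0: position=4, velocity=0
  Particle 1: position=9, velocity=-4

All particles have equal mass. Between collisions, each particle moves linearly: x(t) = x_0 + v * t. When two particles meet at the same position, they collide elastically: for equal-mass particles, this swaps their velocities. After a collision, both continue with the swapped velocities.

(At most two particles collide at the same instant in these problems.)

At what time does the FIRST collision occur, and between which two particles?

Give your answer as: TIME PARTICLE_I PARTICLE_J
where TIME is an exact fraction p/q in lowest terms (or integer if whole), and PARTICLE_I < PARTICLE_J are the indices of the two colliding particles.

Pair (0,1): pos 4,9 vel 0,-4 -> gap=5, closing at 4/unit, collide at t=5/4
Earliest collision: t=5/4 between 0 and 1

Answer: 5/4 0 1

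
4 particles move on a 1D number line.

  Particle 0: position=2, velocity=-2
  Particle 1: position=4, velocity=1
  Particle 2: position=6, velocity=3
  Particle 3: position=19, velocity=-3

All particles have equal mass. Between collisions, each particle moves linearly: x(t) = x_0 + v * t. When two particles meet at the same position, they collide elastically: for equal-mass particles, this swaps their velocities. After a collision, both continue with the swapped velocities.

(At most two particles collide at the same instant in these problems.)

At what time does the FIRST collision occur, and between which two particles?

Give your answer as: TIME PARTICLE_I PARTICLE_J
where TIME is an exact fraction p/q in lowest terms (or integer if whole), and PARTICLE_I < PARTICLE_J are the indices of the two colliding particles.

Answer: 13/6 2 3

Derivation:
Pair (0,1): pos 2,4 vel -2,1 -> not approaching (rel speed -3 <= 0)
Pair (1,2): pos 4,6 vel 1,3 -> not approaching (rel speed -2 <= 0)
Pair (2,3): pos 6,19 vel 3,-3 -> gap=13, closing at 6/unit, collide at t=13/6
Earliest collision: t=13/6 between 2 and 3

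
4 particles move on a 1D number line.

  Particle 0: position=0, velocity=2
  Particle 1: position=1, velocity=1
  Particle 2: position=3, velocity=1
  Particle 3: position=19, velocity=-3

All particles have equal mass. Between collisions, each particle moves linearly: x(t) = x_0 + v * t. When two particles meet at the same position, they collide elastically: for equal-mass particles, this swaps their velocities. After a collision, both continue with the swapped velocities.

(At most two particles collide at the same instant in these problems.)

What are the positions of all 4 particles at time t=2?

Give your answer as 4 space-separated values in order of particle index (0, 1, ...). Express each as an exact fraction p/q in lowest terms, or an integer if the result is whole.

Answer: 3 4 5 13

Derivation:
Collision at t=1: particles 0 and 1 swap velocities; positions: p0=2 p1=2 p2=4 p3=16; velocities now: v0=1 v1=2 v2=1 v3=-3
Advance to t=2 (no further collisions before then); velocities: v0=1 v1=2 v2=1 v3=-3; positions = 3 4 5 13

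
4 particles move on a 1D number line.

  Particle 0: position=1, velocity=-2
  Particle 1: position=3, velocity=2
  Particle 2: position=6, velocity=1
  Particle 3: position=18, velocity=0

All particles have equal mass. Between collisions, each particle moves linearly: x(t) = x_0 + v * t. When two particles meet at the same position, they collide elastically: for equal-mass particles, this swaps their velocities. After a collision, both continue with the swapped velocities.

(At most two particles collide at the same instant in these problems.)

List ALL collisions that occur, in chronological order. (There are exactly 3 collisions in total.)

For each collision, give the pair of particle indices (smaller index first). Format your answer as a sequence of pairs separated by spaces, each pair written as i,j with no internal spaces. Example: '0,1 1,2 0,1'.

Collision at t=3: particles 1 and 2 swap velocities; positions: p0=-5 p1=9 p2=9 p3=18; velocities now: v0=-2 v1=1 v2=2 v3=0
Collision at t=15/2: particles 2 and 3 swap velocities; positions: p0=-14 p1=27/2 p2=18 p3=18; velocities now: v0=-2 v1=1 v2=0 v3=2
Collision at t=12: particles 1 and 2 swap velocities; positions: p0=-23 p1=18 p2=18 p3=27; velocities now: v0=-2 v1=0 v2=1 v3=2

Answer: 1,2 2,3 1,2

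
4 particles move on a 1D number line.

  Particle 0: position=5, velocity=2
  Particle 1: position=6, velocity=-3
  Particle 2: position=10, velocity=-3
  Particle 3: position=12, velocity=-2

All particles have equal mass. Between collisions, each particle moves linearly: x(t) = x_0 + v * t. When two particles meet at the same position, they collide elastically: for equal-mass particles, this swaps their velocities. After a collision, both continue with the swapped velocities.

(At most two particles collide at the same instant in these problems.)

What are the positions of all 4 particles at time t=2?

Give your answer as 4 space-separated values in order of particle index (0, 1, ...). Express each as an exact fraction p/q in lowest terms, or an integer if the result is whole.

Answer: 0 4 8 9

Derivation:
Collision at t=1/5: particles 0 and 1 swap velocities; positions: p0=27/5 p1=27/5 p2=47/5 p3=58/5; velocities now: v0=-3 v1=2 v2=-3 v3=-2
Collision at t=1: particles 1 and 2 swap velocities; positions: p0=3 p1=7 p2=7 p3=10; velocities now: v0=-3 v1=-3 v2=2 v3=-2
Collision at t=7/4: particles 2 and 3 swap velocities; positions: p0=3/4 p1=19/4 p2=17/2 p3=17/2; velocities now: v0=-3 v1=-3 v2=-2 v3=2
Advance to t=2 (no further collisions before then); velocities: v0=-3 v1=-3 v2=-2 v3=2; positions = 0 4 8 9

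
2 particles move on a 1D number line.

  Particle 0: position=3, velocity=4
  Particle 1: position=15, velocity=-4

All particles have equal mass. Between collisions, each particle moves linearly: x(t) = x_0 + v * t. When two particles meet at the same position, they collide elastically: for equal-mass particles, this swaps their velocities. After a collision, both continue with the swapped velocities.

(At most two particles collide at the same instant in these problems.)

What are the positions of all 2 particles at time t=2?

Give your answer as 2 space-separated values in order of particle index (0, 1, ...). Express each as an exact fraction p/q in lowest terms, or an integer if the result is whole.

Collision at t=3/2: particles 0 and 1 swap velocities; positions: p0=9 p1=9; velocities now: v0=-4 v1=4
Advance to t=2 (no further collisions before then); velocities: v0=-4 v1=4; positions = 7 11

Answer: 7 11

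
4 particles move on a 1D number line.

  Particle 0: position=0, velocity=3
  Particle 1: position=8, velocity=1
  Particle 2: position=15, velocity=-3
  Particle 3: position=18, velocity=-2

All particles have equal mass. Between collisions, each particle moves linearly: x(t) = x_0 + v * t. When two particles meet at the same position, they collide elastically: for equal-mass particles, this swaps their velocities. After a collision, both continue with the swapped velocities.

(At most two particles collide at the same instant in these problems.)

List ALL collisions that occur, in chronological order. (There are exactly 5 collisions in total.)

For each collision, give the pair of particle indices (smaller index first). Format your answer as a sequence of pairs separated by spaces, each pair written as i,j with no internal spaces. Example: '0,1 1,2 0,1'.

Answer: 1,2 0,1 2,3 1,2 2,3

Derivation:
Collision at t=7/4: particles 1 and 2 swap velocities; positions: p0=21/4 p1=39/4 p2=39/4 p3=29/2; velocities now: v0=3 v1=-3 v2=1 v3=-2
Collision at t=5/2: particles 0 and 1 swap velocities; positions: p0=15/2 p1=15/2 p2=21/2 p3=13; velocities now: v0=-3 v1=3 v2=1 v3=-2
Collision at t=10/3: particles 2 and 3 swap velocities; positions: p0=5 p1=10 p2=34/3 p3=34/3; velocities now: v0=-3 v1=3 v2=-2 v3=1
Collision at t=18/5: particles 1 and 2 swap velocities; positions: p0=21/5 p1=54/5 p2=54/5 p3=58/5; velocities now: v0=-3 v1=-2 v2=3 v3=1
Collision at t=4: particles 2 and 3 swap velocities; positions: p0=3 p1=10 p2=12 p3=12; velocities now: v0=-3 v1=-2 v2=1 v3=3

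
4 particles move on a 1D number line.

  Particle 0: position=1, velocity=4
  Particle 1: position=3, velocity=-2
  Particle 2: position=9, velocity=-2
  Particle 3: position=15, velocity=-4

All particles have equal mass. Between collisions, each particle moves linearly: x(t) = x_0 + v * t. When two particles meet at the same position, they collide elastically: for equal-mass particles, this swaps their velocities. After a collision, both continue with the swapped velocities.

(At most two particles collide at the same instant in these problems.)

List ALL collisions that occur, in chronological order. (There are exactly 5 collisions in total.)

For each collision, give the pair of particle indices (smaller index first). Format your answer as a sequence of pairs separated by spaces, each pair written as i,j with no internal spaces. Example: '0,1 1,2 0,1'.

Answer: 0,1 1,2 2,3 1,2 0,1

Derivation:
Collision at t=1/3: particles 0 and 1 swap velocities; positions: p0=7/3 p1=7/3 p2=25/3 p3=41/3; velocities now: v0=-2 v1=4 v2=-2 v3=-4
Collision at t=4/3: particles 1 and 2 swap velocities; positions: p0=1/3 p1=19/3 p2=19/3 p3=29/3; velocities now: v0=-2 v1=-2 v2=4 v3=-4
Collision at t=7/4: particles 2 and 3 swap velocities; positions: p0=-1/2 p1=11/2 p2=8 p3=8; velocities now: v0=-2 v1=-2 v2=-4 v3=4
Collision at t=3: particles 1 and 2 swap velocities; positions: p0=-3 p1=3 p2=3 p3=13; velocities now: v0=-2 v1=-4 v2=-2 v3=4
Collision at t=6: particles 0 and 1 swap velocities; positions: p0=-9 p1=-9 p2=-3 p3=25; velocities now: v0=-4 v1=-2 v2=-2 v3=4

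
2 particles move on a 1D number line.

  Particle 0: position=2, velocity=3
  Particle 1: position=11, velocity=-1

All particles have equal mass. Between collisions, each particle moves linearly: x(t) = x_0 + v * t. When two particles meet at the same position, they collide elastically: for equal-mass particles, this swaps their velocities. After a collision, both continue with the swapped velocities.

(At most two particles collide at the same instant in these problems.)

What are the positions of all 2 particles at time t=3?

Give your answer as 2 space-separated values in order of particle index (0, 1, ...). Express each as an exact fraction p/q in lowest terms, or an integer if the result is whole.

Answer: 8 11

Derivation:
Collision at t=9/4: particles 0 and 1 swap velocities; positions: p0=35/4 p1=35/4; velocities now: v0=-1 v1=3
Advance to t=3 (no further collisions before then); velocities: v0=-1 v1=3; positions = 8 11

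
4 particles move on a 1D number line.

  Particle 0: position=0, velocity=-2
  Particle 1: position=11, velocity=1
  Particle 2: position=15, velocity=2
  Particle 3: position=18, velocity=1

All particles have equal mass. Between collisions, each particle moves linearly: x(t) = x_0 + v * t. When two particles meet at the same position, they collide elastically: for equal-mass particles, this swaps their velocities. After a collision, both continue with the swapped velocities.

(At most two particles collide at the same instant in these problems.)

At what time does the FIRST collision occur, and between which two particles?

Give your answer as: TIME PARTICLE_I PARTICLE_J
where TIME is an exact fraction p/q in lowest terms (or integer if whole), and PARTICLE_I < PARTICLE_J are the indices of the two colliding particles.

Answer: 3 2 3

Derivation:
Pair (0,1): pos 0,11 vel -2,1 -> not approaching (rel speed -3 <= 0)
Pair (1,2): pos 11,15 vel 1,2 -> not approaching (rel speed -1 <= 0)
Pair (2,3): pos 15,18 vel 2,1 -> gap=3, closing at 1/unit, collide at t=3
Earliest collision: t=3 between 2 and 3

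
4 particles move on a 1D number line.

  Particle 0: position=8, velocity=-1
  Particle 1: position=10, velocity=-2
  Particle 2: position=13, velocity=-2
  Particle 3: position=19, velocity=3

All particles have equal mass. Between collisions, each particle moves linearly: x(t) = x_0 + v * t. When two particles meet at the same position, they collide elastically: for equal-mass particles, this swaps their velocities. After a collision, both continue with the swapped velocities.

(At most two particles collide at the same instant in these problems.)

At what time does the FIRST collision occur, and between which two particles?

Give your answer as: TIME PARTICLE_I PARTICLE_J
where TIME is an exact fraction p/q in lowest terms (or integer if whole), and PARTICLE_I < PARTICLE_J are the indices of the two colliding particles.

Answer: 2 0 1

Derivation:
Pair (0,1): pos 8,10 vel -1,-2 -> gap=2, closing at 1/unit, collide at t=2
Pair (1,2): pos 10,13 vel -2,-2 -> not approaching (rel speed 0 <= 0)
Pair (2,3): pos 13,19 vel -2,3 -> not approaching (rel speed -5 <= 0)
Earliest collision: t=2 between 0 and 1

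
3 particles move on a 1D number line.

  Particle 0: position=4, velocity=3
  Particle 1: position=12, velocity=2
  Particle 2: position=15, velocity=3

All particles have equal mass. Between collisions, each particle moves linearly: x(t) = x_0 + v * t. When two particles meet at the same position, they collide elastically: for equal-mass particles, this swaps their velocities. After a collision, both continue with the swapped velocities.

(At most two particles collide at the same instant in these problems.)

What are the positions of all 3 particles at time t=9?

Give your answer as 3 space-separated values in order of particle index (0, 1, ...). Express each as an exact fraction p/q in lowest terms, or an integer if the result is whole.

Collision at t=8: particles 0 and 1 swap velocities; positions: p0=28 p1=28 p2=39; velocities now: v0=2 v1=3 v2=3
Advance to t=9 (no further collisions before then); velocities: v0=2 v1=3 v2=3; positions = 30 31 42

Answer: 30 31 42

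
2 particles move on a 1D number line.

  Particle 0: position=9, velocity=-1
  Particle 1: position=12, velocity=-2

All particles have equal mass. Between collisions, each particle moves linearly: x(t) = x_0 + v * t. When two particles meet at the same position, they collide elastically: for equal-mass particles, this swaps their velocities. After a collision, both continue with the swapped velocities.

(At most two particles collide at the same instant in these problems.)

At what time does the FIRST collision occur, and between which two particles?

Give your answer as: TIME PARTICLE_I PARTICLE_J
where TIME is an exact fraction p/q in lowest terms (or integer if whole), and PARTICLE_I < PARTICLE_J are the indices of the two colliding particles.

Pair (0,1): pos 9,12 vel -1,-2 -> gap=3, closing at 1/unit, collide at t=3
Earliest collision: t=3 between 0 and 1

Answer: 3 0 1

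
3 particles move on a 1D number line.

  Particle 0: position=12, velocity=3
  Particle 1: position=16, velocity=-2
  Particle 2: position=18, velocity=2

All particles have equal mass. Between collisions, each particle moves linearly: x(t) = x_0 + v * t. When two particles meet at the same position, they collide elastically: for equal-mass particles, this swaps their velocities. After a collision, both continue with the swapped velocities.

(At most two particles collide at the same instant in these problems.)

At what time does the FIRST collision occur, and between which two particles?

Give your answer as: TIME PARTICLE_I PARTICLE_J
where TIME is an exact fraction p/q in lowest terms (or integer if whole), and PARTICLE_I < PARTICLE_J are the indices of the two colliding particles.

Answer: 4/5 0 1

Derivation:
Pair (0,1): pos 12,16 vel 3,-2 -> gap=4, closing at 5/unit, collide at t=4/5
Pair (1,2): pos 16,18 vel -2,2 -> not approaching (rel speed -4 <= 0)
Earliest collision: t=4/5 between 0 and 1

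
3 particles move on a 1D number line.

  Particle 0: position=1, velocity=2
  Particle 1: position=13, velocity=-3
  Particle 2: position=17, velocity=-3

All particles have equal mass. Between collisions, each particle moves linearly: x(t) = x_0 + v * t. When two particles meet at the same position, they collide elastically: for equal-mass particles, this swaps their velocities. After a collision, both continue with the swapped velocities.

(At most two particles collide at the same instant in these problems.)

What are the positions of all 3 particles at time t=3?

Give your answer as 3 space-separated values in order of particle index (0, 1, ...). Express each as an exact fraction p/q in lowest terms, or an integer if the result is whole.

Collision at t=12/5: particles 0 and 1 swap velocities; positions: p0=29/5 p1=29/5 p2=49/5; velocities now: v0=-3 v1=2 v2=-3
Advance to t=3 (no further collisions before then); velocities: v0=-3 v1=2 v2=-3; positions = 4 7 8

Answer: 4 7 8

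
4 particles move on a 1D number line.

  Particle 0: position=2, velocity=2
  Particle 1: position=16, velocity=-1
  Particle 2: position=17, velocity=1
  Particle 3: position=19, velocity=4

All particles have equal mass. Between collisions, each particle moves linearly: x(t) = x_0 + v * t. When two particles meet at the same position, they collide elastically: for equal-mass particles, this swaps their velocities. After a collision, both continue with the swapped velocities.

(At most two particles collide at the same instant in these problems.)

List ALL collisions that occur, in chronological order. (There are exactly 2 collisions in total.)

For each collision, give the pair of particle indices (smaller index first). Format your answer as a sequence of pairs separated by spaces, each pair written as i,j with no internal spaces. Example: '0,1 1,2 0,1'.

Answer: 0,1 1,2

Derivation:
Collision at t=14/3: particles 0 and 1 swap velocities; positions: p0=34/3 p1=34/3 p2=65/3 p3=113/3; velocities now: v0=-1 v1=2 v2=1 v3=4
Collision at t=15: particles 1 and 2 swap velocities; positions: p0=1 p1=32 p2=32 p3=79; velocities now: v0=-1 v1=1 v2=2 v3=4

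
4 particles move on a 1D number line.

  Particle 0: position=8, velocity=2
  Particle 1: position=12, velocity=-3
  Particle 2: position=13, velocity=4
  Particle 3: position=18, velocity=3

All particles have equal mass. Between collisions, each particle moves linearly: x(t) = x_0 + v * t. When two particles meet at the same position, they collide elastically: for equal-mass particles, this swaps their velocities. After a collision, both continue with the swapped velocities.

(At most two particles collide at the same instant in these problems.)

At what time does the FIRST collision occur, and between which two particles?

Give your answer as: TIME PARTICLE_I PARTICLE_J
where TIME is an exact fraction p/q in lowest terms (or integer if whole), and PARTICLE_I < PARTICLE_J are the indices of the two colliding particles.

Pair (0,1): pos 8,12 vel 2,-3 -> gap=4, closing at 5/unit, collide at t=4/5
Pair (1,2): pos 12,13 vel -3,4 -> not approaching (rel speed -7 <= 0)
Pair (2,3): pos 13,18 vel 4,3 -> gap=5, closing at 1/unit, collide at t=5
Earliest collision: t=4/5 between 0 and 1

Answer: 4/5 0 1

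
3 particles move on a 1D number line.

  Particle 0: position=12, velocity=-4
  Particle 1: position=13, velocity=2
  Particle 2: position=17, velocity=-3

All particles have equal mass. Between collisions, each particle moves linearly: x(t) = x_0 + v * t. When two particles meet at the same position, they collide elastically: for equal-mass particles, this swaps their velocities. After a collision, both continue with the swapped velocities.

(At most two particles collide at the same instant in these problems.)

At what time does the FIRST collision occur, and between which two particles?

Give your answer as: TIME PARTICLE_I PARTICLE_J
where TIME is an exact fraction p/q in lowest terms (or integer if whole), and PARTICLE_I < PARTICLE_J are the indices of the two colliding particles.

Answer: 4/5 1 2

Derivation:
Pair (0,1): pos 12,13 vel -4,2 -> not approaching (rel speed -6 <= 0)
Pair (1,2): pos 13,17 vel 2,-3 -> gap=4, closing at 5/unit, collide at t=4/5
Earliest collision: t=4/5 between 1 and 2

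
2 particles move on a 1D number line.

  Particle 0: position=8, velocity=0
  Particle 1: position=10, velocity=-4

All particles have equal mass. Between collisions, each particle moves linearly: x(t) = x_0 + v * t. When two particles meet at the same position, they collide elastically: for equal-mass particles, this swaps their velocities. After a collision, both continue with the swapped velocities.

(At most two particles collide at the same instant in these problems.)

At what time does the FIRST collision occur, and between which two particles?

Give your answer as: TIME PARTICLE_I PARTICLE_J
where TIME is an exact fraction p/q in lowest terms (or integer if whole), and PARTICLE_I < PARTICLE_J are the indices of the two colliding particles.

Answer: 1/2 0 1

Derivation:
Pair (0,1): pos 8,10 vel 0,-4 -> gap=2, closing at 4/unit, collide at t=1/2
Earliest collision: t=1/2 between 0 and 1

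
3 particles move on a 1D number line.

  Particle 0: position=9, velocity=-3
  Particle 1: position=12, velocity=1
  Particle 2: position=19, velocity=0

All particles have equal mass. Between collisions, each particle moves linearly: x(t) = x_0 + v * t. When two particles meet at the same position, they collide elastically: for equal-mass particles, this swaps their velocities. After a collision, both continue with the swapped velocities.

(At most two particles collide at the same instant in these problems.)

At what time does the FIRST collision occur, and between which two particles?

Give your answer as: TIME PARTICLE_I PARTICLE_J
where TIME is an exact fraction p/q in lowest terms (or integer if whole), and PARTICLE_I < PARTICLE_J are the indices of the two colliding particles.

Answer: 7 1 2

Derivation:
Pair (0,1): pos 9,12 vel -3,1 -> not approaching (rel speed -4 <= 0)
Pair (1,2): pos 12,19 vel 1,0 -> gap=7, closing at 1/unit, collide at t=7
Earliest collision: t=7 between 1 and 2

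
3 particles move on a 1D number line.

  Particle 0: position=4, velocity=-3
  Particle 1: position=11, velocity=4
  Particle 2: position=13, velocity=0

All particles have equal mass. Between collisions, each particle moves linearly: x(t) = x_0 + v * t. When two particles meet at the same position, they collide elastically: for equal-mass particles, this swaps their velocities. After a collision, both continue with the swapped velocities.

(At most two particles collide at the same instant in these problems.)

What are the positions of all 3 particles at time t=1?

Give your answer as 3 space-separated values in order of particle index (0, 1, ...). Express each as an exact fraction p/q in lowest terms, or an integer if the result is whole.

Answer: 1 13 15

Derivation:
Collision at t=1/2: particles 1 and 2 swap velocities; positions: p0=5/2 p1=13 p2=13; velocities now: v0=-3 v1=0 v2=4
Advance to t=1 (no further collisions before then); velocities: v0=-3 v1=0 v2=4; positions = 1 13 15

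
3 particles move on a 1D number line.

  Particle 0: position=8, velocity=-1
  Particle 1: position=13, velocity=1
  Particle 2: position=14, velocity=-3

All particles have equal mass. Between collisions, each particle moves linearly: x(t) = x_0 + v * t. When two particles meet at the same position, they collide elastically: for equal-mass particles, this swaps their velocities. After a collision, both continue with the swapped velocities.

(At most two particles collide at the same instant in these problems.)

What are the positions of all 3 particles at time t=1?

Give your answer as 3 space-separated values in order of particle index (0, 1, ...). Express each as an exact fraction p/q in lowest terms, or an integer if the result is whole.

Answer: 7 11 14

Derivation:
Collision at t=1/4: particles 1 and 2 swap velocities; positions: p0=31/4 p1=53/4 p2=53/4; velocities now: v0=-1 v1=-3 v2=1
Advance to t=1 (no further collisions before then); velocities: v0=-1 v1=-3 v2=1; positions = 7 11 14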